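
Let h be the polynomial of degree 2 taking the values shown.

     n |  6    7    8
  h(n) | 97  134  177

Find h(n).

h(n) = 3n^2 - 2n + 1

Using the Lagrange interpolation formula with nodes 6, 7, 8:
  L_0(n) = (n - 7)(n - 8) / 2
  L_1(n) = (n - 6)(n - 8) / -1
  L_2(n) = (n - 6)(n - 7) / 2
Then h(n) = 97·L_0(n) + 134·L_1(n) + 177·L_2(n).
Expanding and collecting terms gives h(n) = 3n^2 - 2n + 1.
Check: h(8) = 177. ✓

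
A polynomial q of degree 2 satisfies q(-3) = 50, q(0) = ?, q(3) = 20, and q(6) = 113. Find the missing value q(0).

-1

On equispaced nodes a degree-2 polynomial has vanishing third forward difference, so
  - q(-3) + 3·q(0) - 3·q(3) + q(6) = 0.
Substituting the known values and solving for q(0):
  3·q(0) = -3
  q(0) = -1.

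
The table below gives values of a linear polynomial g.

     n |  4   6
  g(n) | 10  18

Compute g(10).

Using the Lagrange interpolation formula with nodes 4, 6:
  L_0(n) = (n - 6) / -2
  L_1(n) = (n - 4) / 2
Then g(n) = 10·L_0(n) + 18·L_1(n).
Expanding and collecting terms gives g(n) = 4n - 6.
Evaluating at n = 10: g(10) = 34.

34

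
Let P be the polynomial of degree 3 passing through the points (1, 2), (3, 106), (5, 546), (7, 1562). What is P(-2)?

-49

Forward differences of the values at t = 1, 3, 5, 7:
  P  : 2  106  546  1562
  Δ  : 104  440  1016
  Δ^2: 336  576
  Δ^3: 240
The third differences are constant, confirming degree 3.
Interpolating (Newton forward form) and evaluating at t = -2 gives P(-2) = -49.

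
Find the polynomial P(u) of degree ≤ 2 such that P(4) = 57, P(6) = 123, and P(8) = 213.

Write P(u) = au^2 + bu + c. Substituting each data point gives a linear system:
  16a + 4b + c = 57
  36a + 6b + c = 123
  64a + 8b + c = 213
Solving the system yields a = 3, b = 3, c = -3.
So P(u) = 3u² + 3u - 3.
Check: P(8) = 213. ✓

P(u) = 3u^2 + 3u - 3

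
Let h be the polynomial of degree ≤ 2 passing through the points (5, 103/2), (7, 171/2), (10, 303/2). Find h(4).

Using the Lagrange interpolation formula with nodes 5, 7, 10:
  L_0(u) = (u - 7)(u - 10) / 10
  L_1(u) = (u - 5)(u - 10) / -6
  L_2(u) = (u - 5)(u - 7) / 15
Then h(u) = 103/2·L_0(u) + 171/2·L_1(u) + 303/2·L_2(u).
Expanding and collecting terms gives h(u) = u² + 5u + 3/2.
Evaluating at u = 4: h(4) = 75/2.

75/2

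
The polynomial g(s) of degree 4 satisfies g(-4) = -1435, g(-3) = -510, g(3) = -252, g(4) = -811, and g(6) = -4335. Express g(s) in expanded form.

g(s) = -4s^4 + 5s^3 - 6s^2 - 2s - 3

Write g(s) = as^4 + bs^3 + cs^2 + ds + e. Substituting each data point gives a linear system:
  256a - 64b + 16c - 4d + e = -1435
  81a - 27b + 9c - 3d + e = -510
  81a + 27b + 9c + 3d + e = -252
  256a + 64b + 16c + 4d + e = -811
  1296a + 216b + 36c + 6d + e = -4335
Solving the system yields a = -4, b = 5, c = -6, d = -2, e = -3.
So g(s) = -4s⁴ + 5s³ - 6s² - 2s - 3.
Check: g(4) = -811. ✓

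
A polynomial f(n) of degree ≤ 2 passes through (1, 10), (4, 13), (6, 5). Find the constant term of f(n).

5

Write f(n) = an^2 + bn + c. Substituting each data point gives a linear system:
  a + b + c = 10
  16a + 4b + c = 13
  36a + 6b + c = 5
Solving the system yields a = -1, b = 6, c = 5.
So f(n) = -n² + 6n + 5.
The constant term is 5.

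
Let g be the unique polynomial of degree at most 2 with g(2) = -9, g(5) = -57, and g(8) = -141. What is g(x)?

Write g(x) = ax^2 + bx + c. Substituting each data point gives a linear system:
  4a + 2b + c = -9
  25a + 5b + c = -57
  64a + 8b + c = -141
Solving the system yields a = -2, b = -2, c = 3.
So g(x) = -2x² - 2x + 3.
Check: g(2) = -9. ✓

g(x) = -2x^2 - 2x + 3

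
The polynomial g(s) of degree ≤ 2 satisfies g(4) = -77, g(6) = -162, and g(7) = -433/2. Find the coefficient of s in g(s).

-5/2

Write g(s) = as^2 + bs + c. Substituting each data point gives a linear system:
  16a + 4b + c = -77
  36a + 6b + c = -162
  49a + 7b + c = -433/2
Solving the system yields a = -4, b = -5/2, c = -3.
So g(s) = -4s^2 - (5/2)s - 3.
The coefficient of s is -5/2.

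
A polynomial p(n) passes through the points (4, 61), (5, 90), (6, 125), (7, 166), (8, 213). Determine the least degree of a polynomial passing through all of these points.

Forward differences of the values at n = 4, 5, 6, 7, 8:
  p  : 61  90  125  166  213
  Δ  : 29  35  41  47
  Δ^2: 6  6  6
  Δ^3: 0  0
  Δ^4: 0
The second differences are constant (6) and nonzero, while all higher differences vanish, so the minimal degree is 2.

2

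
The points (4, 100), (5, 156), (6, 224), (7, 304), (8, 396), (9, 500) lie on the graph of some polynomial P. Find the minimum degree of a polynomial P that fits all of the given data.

Forward differences of the values at t = 4, 5, 6, 7, 8, 9:
  P  : 100  156  224  304  396  500
  Δ  : 56  68  80  92  104
  Δ^2: 12  12  12  12
  Δ^3: 0  0  0
  Δ^4: 0  0
  Δ^5: 0
The second differences are constant (12) and nonzero, while all higher differences vanish, so the minimal degree is 2.

2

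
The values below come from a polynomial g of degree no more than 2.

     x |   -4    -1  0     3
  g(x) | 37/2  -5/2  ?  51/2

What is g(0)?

-3/2

The 3 known points determine the degree-2 polynomial uniquely.
Write g(x) = ax^2 + bx + c. Substituting each data point gives a linear system:
  16a - 4b + c = 37/2
  a - b + c = -5/2
  9a + 3b + c = 51/2
Solving the system yields a = 2, b = 3, c = -3/2.
So g(x) = 2x^2 + 3x - 3/2.
Then g(0) = -3/2.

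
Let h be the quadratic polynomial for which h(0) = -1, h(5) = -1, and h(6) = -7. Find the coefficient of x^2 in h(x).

-1

Write h(x) = ax^2 + bx + c. Substituting each data point gives a linear system:
  c = -1
  25a + 5b + c = -1
  36a + 6b + c = -7
Solving the system yields a = -1, b = 5, c = -1.
So h(x) = -x² + 5x - 1.
The leading coefficient is -1.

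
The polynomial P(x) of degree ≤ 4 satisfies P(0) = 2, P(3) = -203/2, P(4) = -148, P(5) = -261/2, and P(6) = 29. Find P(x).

P(x) = x^4 - 5x^3 - 5x^2 - (3/2)x + 2

Write P(x) = ax^4 + bx^3 + cx^2 + dx + e. Substituting each data point gives a linear system:
  e = 2
  81a + 27b + 9c + 3d + e = -203/2
  256a + 64b + 16c + 4d + e = -148
  625a + 125b + 25c + 5d + e = -261/2
  1296a + 216b + 36c + 6d + e = 29
Solving the system yields a = 1, b = -5, c = -5, d = -3/2, e = 2.
So P(x) = x^4 - 5x^3 - 5x^2 - (3/2)x + 2.
Check: P(4) = -148. ✓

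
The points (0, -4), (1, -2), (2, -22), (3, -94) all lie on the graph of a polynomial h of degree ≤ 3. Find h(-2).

Forward differences of the values at t = 0, 1, 2, 3:
  h  : -4  -2  -22  -94
  Δ  : 2  -20  -72
  Δ^2: -22  -52
  Δ^3: -30
The third differences are constant, confirming degree 3.
Interpolating (Newton forward form) and evaluating at t = -2 gives h(-2) = 46.

46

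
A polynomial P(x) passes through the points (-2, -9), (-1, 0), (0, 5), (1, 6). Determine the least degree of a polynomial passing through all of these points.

Forward differences of the values at x = -2, -1, 0, 1:
  P  : -9  0  5  6
  Δ  : 9  5  1
  Δ^2: -4  -4
  Δ^3: 0
The second differences are constant (-4) and nonzero, while all higher differences vanish, so the minimal degree is 2.

2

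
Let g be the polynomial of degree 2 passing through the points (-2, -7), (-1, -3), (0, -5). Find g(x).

g(x) = -3x^2 - 5x - 5

Using the Lagrange interpolation formula with nodes -2, -1, 0:
  L_0(x) = (x + 1)x / 2
  L_1(x) = (x + 2)x / -1
  L_2(x) = (x + 2)(x + 1) / 2
Then g(x) = -7·L_0(x) - 3·L_1(x) - 5·L_2(x).
Expanding and collecting terms gives g(x) = -3x² - 5x - 5.
Check: g(0) = -5. ✓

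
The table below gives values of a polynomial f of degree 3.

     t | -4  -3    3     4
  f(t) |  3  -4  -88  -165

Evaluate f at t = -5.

24

Write f(t) = at^3 + bt^2 + ct + d. Substituting each data point gives a linear system:
  -64a + 16b - 4c + d = 3
  -27a + 9b - 3c + d = -4
  27a + 9b + 3c + d = -88
  64a + 16b + 4c + d = -165
Solving the system yields a = -1, b = -5, c = -5, d = -1.
So f(t) = -t³ - 5t² - 5t - 1.
Then f(-5) = 24.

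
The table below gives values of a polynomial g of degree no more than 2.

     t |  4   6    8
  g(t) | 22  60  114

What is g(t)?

g(t) = 2t^2 - t - 6

Using the Lagrange interpolation formula with nodes 4, 6, 8:
  L_0(t) = (t - 6)(t - 8) / 8
  L_1(t) = (t - 4)(t - 8) / -4
  L_2(t) = (t - 4)(t - 6) / 8
Then g(t) = 22·L_0(t) + 60·L_1(t) + 114·L_2(t).
Expanding and collecting terms gives g(t) = 2t^2 - t - 6.
Check: g(8) = 114. ✓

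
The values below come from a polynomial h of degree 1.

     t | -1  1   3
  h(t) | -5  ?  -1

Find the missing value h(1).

The 2 known points determine the degree-1 polynomial uniquely.
Write h(t) = at + b. Substituting each data point gives a linear system:
  -a + b = -5
  3a + b = -1
Solving the system yields a = 1, b = -4.
So h(t) = t - 4.
Then h(1) = -3.

-3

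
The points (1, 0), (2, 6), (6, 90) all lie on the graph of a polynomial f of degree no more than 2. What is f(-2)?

18

Using the Lagrange interpolation formula with nodes 1, 2, 6:
  L_0(n) = (n - 2)(n - 6) / 5
  L_1(n) = (n - 1)(n - 6) / -4
  L_2(n) = (n - 1)(n - 2) / 20
Then f(n) = 0·L_0(n) + 6·L_1(n) + 90·L_2(n).
Expanding and collecting terms gives f(n) = 3n^2 - 3n.
Evaluating at n = -2: f(-2) = 18.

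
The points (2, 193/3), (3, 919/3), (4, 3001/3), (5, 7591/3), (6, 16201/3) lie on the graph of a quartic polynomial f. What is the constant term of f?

1/3

Write f(s) = as^4 + bs^3 + cs^2 + ds + e. Substituting each data point gives a linear system:
  16a + 8b + 4c + 2d + e = 193/3
  81a + 27b + 9c + 3d + e = 919/3
  256a + 64b + 16c + 4d + e = 3001/3
  625a + 125b + 25c + 5d + e = 7591/3
  1296a + 216b + 36c + 6d + e = 16201/3
Solving the system yields a = 5, b = -6, c = 5, d = 6, e = 1/3.
So f(s) = 5s⁴ - 6s³ + 5s² + 6s + 1/3.
The constant term is 1/3.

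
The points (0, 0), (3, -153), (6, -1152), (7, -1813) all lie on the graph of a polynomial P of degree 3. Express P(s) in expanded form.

Write P(s) = as^3 + bs^2 + cs + d. Substituting each data point gives a linear system:
  d = 0
  27a + 9b + 3c + d = -153
  216a + 36b + 6c + d = -1152
  343a + 49b + 7c + d = -1813
Solving the system yields a = -5, b = -2, c = 0, d = 0.
So P(s) = -5s³ - 2s².
Check: P(6) = -1152. ✓

P(s) = -5s^3 - 2s^2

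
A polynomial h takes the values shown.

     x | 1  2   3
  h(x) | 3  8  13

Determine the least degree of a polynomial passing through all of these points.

Forward differences of the values at x = 1, 2, 3:
  h  : 3  8  13
  Δ  : 5  5
  Δ^2: 0
The first differences are constant (5) and nonzero, while all higher differences vanish, so the minimal degree is 1.

1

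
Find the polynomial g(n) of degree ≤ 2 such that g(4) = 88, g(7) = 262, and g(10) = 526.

Write g(n) = an^2 + bn + c. Substituting each data point gives a linear system:
  16a + 4b + c = 88
  49a + 7b + c = 262
  100a + 10b + c = 526
Solving the system yields a = 5, b = 3, c = -4.
So g(n) = 5n² + 3n - 4.
Check: g(7) = 262. ✓

g(n) = 5n^2 + 3n - 4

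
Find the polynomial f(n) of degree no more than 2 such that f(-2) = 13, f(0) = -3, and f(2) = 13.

f(n) = 4n^2 - 3

Write f(n) = an^2 + bn + c. Substituting each data point gives a linear system:
  4a - 2b + c = 13
  c = -3
  4a + 2b + c = 13
Solving the system yields a = 4, b = 0, c = -3.
So f(n) = 4n^2 - 3.
Check: f(2) = 13. ✓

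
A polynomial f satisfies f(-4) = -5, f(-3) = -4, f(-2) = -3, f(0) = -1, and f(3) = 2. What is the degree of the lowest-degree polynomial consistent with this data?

Divided differences on the nodes -4, -3, -2, 0, 3:
  order 0: -5  -4  -3  -1  2
  order 1: 1  1  1  1
  order 2: 0  0  0
  order 3: 0  0
  order 4: 0
The order-1 divided differences are all 1 (nonzero) and every higher order vanishes, so the data lies on a polynomial of degree exactly 1.

1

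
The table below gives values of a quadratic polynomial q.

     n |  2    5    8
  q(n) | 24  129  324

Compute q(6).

Write q(n) = an^2 + bn + c. Substituting each data point gives a linear system:
  4a + 2b + c = 24
  25a + 5b + c = 129
  64a + 8b + c = 324
Solving the system yields a = 5, b = 0, c = 4.
So q(n) = 5n^2 + 4.
Then q(6) = 184.

184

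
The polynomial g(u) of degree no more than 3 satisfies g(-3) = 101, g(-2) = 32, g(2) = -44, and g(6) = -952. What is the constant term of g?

Write g(u) = au^3 + bu^2 + cu + d. Substituting each data point gives a linear system:
  -27a + 9b - 3c + d = 101
  -8a + 4b - 2c + d = 32
  8a + 4b + 2c + d = -44
  216a + 36b + 6c + d = -952
Solving the system yields a = -4, b = -2, c = -3, d = 2.
So g(u) = -4u^3 - 2u^2 - 3u + 2.
The constant term is 2.

2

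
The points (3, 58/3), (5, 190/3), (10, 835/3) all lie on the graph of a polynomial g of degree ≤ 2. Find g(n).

Write g(n) = an^2 + bn + c. Substituting each data point gives a linear system:
  9a + 3b + c = 58/3
  25a + 5b + c = 190/3
  100a + 10b + c = 835/3
Solving the system yields a = 3, b = -2, c = -5/3.
So g(n) = 3n^2 - 2n - 5/3.
Check: g(10) = 835/3. ✓

g(n) = 3n^2 - 2n - 5/3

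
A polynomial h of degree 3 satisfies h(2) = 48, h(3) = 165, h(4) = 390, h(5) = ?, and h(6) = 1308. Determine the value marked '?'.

759

On equispaced nodes a degree-3 polynomial has vanishing fourth forward difference, so
  h(2) - 4·h(3) + 6·h(4) - 4·h(5) + h(6) = 0.
Substituting the known values and solving for h(5):
  -4·h(5) = -3036
  h(5) = 759.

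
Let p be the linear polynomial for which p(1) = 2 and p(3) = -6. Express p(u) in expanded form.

p(u) = -4u + 6

Write p(u) = au + b. Substituting each data point gives a linear system:
  a + b = 2
  3a + b = -6
Solving the system yields a = -4, b = 6.
So p(u) = -4u + 6.
Check: p(1) = 2. ✓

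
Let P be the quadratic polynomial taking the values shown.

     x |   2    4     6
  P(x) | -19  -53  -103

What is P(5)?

Using the Lagrange interpolation formula with nodes 2, 4, 6:
  L_0(x) = (x - 4)(x - 6) / 8
  L_1(x) = (x - 2)(x - 6) / -4
  L_2(x) = (x - 2)(x - 4) / 8
Then P(x) = -19·L_0(x) - 53·L_1(x) - 103·L_2(x).
Expanding and collecting terms gives P(x) = -2x^2 - 5x - 1.
Evaluating at x = 5: P(5) = -76.

-76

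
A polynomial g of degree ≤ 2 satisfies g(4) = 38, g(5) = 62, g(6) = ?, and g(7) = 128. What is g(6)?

92

The 3 known points determine the degree-2 polynomial uniquely.
Write g(t) = at^2 + bt + c. Substituting each data point gives a linear system:
  16a + 4b + c = 38
  25a + 5b + c = 62
  49a + 7b + c = 128
Solving the system yields a = 3, b = -3, c = 2.
So g(t) = 3t^2 - 3t + 2.
Then g(6) = 92.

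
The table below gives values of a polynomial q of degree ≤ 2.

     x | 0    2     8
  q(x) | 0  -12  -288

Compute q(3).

-33

Using the Lagrange interpolation formula with nodes 0, 2, 8:
  L_0(x) = (x - 2)(x - 8) / 16
  L_1(x) = x(x - 8) / -12
  L_2(x) = x(x - 2) / 48
Then q(x) = 0·L_0(x) - 12·L_1(x) - 288·L_2(x).
Expanding and collecting terms gives q(x) = -5x² + 4x.
Evaluating at x = 3: q(3) = -33.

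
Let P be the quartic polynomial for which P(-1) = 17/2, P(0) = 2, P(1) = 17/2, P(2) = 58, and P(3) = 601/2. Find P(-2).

Write P(n) = an^4 + bn^3 + cn^2 + dn + e. Substituting each data point gives a linear system:
  a - b + c - d + e = 17/2
  e = 2
  a + b + c + d + e = 17/2
  16a + 8b + 4c + 2d + e = 58
  81a + 27b + 9c + 3d + e = 601/2
Solving the system yields a = 5, b = -5, c = 3/2, d = 5, e = 2.
So P(n) = 5n^4 - 5n^3 + (3/2)n^2 + 5n + 2.
Then P(-2) = 118.

118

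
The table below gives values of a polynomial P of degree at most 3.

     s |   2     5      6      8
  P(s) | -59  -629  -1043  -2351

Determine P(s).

Using the Lagrange interpolation formula with nodes 2, 5, 6, 8:
  L_0(s) = (s - 5)(s - 6)(s - 8) / -72
  L_1(s) = (s - 2)(s - 6)(s - 8) / 9
  L_2(s) = (s - 2)(s - 5)(s - 8) / -8
  L_3(s) = (s - 2)(s - 5)(s - 6) / 36
Then P(s) = -59·L_0(s) - 629·L_1(s) - 1043·L_2(s) - 2351·L_3(s).
Expanding and collecting terms gives P(s) = -4s³ - 4s² - 6s + 1.
Check: P(2) = -59. ✓

P(s) = -4s^3 - 4s^2 - 6s + 1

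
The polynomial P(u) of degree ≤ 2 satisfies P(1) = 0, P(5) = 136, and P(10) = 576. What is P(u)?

P(u) = 6u^2 - 2u - 4

Using the Lagrange interpolation formula with nodes 1, 5, 10:
  L_0(u) = (u - 5)(u - 10) / 36
  L_1(u) = (u - 1)(u - 10) / -20
  L_2(u) = (u - 1)(u - 5) / 45
Then P(u) = 0·L_0(u) + 136·L_1(u) + 576·L_2(u).
Expanding and collecting terms gives P(u) = 6u^2 - 2u - 4.
Check: P(10) = 576. ✓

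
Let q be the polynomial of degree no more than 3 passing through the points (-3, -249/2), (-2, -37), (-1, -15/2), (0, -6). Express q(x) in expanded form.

q(x) = 5x^3 + x^2 - (5/2)x - 6

Write q(x) = ax^3 + bx^2 + cx + d. Substituting each data point gives a linear system:
  -27a + 9b - 3c + d = -249/2
  -8a + 4b - 2c + d = -37
  -a + b - c + d = -15/2
  d = -6
Solving the system yields a = 5, b = 1, c = -5/2, d = -6.
So q(x) = 5x³ + x² - (5/2)x - 6.
Check: q(-3) = -249/2. ✓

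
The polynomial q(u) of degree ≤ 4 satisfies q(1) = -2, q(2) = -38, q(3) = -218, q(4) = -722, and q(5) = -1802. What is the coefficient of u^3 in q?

Write q(u) = au^4 + bu^3 + cu^2 + du + e. Substituting each data point gives a linear system:
  a + b + c + d + e = -2
  16a + 8b + 4c + 2d + e = -38
  81a + 27b + 9c + 3d + e = -218
  256a + 64b + 16c + 4d + e = -722
  625a + 125b + 25c + 5d + e = -1802
Solving the system yields a = -3, b = 0, c = 3, d = 0, e = -2.
So q(u) = -3u^4 + 3u^2 - 2.
The coefficient of u^3 is 0.

0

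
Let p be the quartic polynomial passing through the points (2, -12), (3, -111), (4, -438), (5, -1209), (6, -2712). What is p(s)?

p(s) = -3s^4 + 6s^3 - 3s^2 - 3s + 6

Write p(s) = as^4 + bs^3 + cs^2 + ds + e. Substituting each data point gives a linear system:
  16a + 8b + 4c + 2d + e = -12
  81a + 27b + 9c + 3d + e = -111
  256a + 64b + 16c + 4d + e = -438
  625a + 125b + 25c + 5d + e = -1209
  1296a + 216b + 36c + 6d + e = -2712
Solving the system yields a = -3, b = 6, c = -3, d = -3, e = 6.
So p(s) = -3s^4 + 6s^3 - 3s^2 - 3s + 6.
Check: p(3) = -111. ✓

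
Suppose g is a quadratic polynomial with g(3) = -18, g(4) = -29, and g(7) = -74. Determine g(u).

g(u) = -u^2 - 4u + 3

Write g(u) = au^2 + bu + c. Substituting each data point gives a linear system:
  9a + 3b + c = -18
  16a + 4b + c = -29
  49a + 7b + c = -74
Solving the system yields a = -1, b = -4, c = 3.
So g(u) = -u^2 - 4u + 3.
Check: g(3) = -18. ✓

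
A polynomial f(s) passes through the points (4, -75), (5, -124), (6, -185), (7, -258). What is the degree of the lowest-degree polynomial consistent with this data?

2

Forward differences of the values at s = 4, 5, 6, 7:
  f  : -75  -124  -185  -258
  Δ  : -49  -61  -73
  Δ^2: -12  -12
  Δ^3: 0
The second differences are constant (-12) and nonzero, while all higher differences vanish, so the minimal degree is 2.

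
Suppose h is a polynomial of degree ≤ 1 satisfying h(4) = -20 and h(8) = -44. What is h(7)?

-38

Write h(u) = au + b. Substituting each data point gives a linear system:
  4a + b = -20
  8a + b = -44
Solving the system yields a = -6, b = 4.
So h(u) = -6u + 4.
Then h(7) = -38.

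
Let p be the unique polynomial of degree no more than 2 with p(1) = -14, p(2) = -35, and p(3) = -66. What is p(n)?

p(n) = -5n^2 - 6n - 3

Write p(n) = an^2 + bn + c. Substituting each data point gives a linear system:
  a + b + c = -14
  4a + 2b + c = -35
  9a + 3b + c = -66
Solving the system yields a = -5, b = -6, c = -3.
So p(n) = -5n^2 - 6n - 3.
Check: p(3) = -66. ✓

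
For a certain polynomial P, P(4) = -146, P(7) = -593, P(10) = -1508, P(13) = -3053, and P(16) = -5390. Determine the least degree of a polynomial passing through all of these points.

3

Forward differences of the values at u = 4, 7, 10, 13, 16:
  P  : -146  -593  -1508  -3053  -5390
  Δ  : -447  -915  -1545  -2337
  Δ^2: -468  -630  -792
  Δ^3: -162  -162
  Δ^4: 0
The third differences are constant (-162) and nonzero, while all higher differences vanish, so the minimal degree is 3.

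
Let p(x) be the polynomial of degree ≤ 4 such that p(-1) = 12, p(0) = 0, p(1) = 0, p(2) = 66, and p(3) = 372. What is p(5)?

Using the Lagrange interpolation formula with nodes -1, 0, 1, 2, 3:
  L_0(x) = x(x - 1)(x - 2)(x - 3) / 24
  L_1(x) = (x + 1)(x - 1)(x - 2)(x - 3) / -6
  L_2(x) = (x + 1)x(x - 2)(x - 3) / 4
  L_3(x) = (x + 1)x(x - 1)(x - 3) / -6
  L_4(x) = (x + 1)x(x - 1)(x - 2) / 24
Then p(x) = 12·L_0(x) + 0·L_1(x) + 0·L_2(x) + 66·L_3(x) + 372·L_4(x).
Expanding and collecting terms gives p(x) = 5x^4 - x^3 + x^2 - 5x.
Evaluating at x = 5: p(5) = 3000.

3000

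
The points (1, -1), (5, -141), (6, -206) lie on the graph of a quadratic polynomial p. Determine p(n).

p(n) = -6n^2 + n + 4

Write p(n) = an^2 + bn + c. Substituting each data point gives a linear system:
  a + b + c = -1
  25a + 5b + c = -141
  36a + 6b + c = -206
Solving the system yields a = -6, b = 1, c = 4.
So p(n) = -6n^2 + n + 4.
Check: p(5) = -141. ✓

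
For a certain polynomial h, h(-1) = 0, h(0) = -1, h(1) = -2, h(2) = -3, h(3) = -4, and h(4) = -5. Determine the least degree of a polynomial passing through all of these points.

Forward differences of the values at n = -1, 0, 1, 2, 3, 4:
  h  : 0  -1  -2  -3  -4  -5
  Δ  : -1  -1  -1  -1  -1
  Δ^2: 0  0  0  0
  Δ^3: 0  0  0
  Δ^4: 0  0
  Δ^5: 0
The first differences are constant (-1) and nonzero, while all higher differences vanish, so the minimal degree is 1.

1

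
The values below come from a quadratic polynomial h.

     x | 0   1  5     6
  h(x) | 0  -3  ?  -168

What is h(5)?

-115

The 3 known points determine the degree-2 polynomial uniquely.
Write h(x) = ax^2 + bx + c. Substituting each data point gives a linear system:
  c = 0
  a + b + c = -3
  36a + 6b + c = -168
Solving the system yields a = -5, b = 2, c = 0.
So h(x) = -5x^2 + 2x.
Then h(5) = -115.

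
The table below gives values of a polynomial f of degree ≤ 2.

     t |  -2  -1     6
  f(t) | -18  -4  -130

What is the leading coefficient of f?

Write f(t) = at^2 + bt + c. Substituting each data point gives a linear system:
  4a - 2b + c = -18
  a - b + c = -4
  36a + 6b + c = -130
Solving the system yields a = -4, b = 2, c = 2.
So f(t) = -4t^2 + 2t + 2.
The leading coefficient is -4.

-4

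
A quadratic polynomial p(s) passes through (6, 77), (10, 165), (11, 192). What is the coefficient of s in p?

6

Write p(s) = as^2 + bs + c. Substituting each data point gives a linear system:
  36a + 6b + c = 77
  100a + 10b + c = 165
  121a + 11b + c = 192
Solving the system yields a = 1, b = 6, c = 5.
So p(s) = s² + 6s + 5.
The coefficient of s is 6.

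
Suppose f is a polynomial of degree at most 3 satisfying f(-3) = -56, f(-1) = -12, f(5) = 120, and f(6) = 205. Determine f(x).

f(x) = x^3 - x^2 + 5x - 5

Using the Lagrange interpolation formula with nodes -3, -1, 5, 6:
  L_0(x) = (x + 1)(x - 5)(x - 6) / -144
  L_1(x) = (x + 3)(x - 5)(x - 6) / 84
  L_2(x) = (x + 3)(x + 1)(x - 6) / -48
  L_3(x) = (x + 3)(x + 1)(x - 5) / 63
Then f(x) = -56·L_0(x) - 12·L_1(x) + 120·L_2(x) + 205·L_3(x).
Expanding and collecting terms gives f(x) = x^3 - x^2 + 5x - 5.
Check: f(5) = 120. ✓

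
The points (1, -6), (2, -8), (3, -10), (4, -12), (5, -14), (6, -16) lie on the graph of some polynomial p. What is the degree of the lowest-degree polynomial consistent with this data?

1

Forward differences of the values at s = 1, 2, 3, 4, 5, 6:
  p  : -6  -8  -10  -12  -14  -16
  Δ  : -2  -2  -2  -2  -2
  Δ^2: 0  0  0  0
  Δ^3: 0  0  0
  Δ^4: 0  0
  Δ^5: 0
The first differences are constant (-2) and nonzero, while all higher differences vanish, so the minimal degree is 1.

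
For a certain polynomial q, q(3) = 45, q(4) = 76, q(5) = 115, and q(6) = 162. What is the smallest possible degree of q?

Forward differences of the values at u = 3, 4, 5, 6:
  q  : 45  76  115  162
  Δ  : 31  39  47
  Δ^2: 8  8
  Δ^3: 0
The second differences are constant (8) and nonzero, while all higher differences vanish, so the minimal degree is 2.

2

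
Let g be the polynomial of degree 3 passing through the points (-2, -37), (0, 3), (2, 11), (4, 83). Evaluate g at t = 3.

33

Write g(t) = at^3 + bt^2 + ct + d. Substituting each data point gives a linear system:
  -8a + 4b - 2c + d = -37
  d = 3
  8a + 4b + 2c + d = 11
  64a + 16b + 4c + d = 83
Solving the system yields a = 2, b = -4, c = 4, d = 3.
So g(t) = 2t^3 - 4t^2 + 4t + 3.
Then g(3) = 33.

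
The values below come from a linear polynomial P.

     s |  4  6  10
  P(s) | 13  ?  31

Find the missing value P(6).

The 2 known points determine the degree-1 polynomial uniquely.
Write P(s) = as + b. Substituting each data point gives a linear system:
  4a + b = 13
  10a + b = 31
Solving the system yields a = 3, b = 1.
So P(s) = 3s + 1.
Then P(6) = 19.

19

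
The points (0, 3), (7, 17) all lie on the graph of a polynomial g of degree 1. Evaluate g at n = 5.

Using the Lagrange interpolation formula with nodes 0, 7:
  L_0(n) = (n - 7) / -7
  L_1(n) = n / 7
Then g(n) = 3·L_0(n) + 17·L_1(n).
Expanding and collecting terms gives g(n) = 2n + 3.
Evaluating at n = 5: g(5) = 13.

13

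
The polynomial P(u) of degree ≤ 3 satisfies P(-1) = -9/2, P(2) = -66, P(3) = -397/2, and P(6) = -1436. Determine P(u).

P(u) = -6u^3 - 4u^2 + (3/2)u - 5

Write P(u) = au^3 + bu^2 + cu + d. Substituting each data point gives a linear system:
  -a + b - c + d = -9/2
  8a + 4b + 2c + d = -66
  27a + 9b + 3c + d = -397/2
  216a + 36b + 6c + d = -1436
Solving the system yields a = -6, b = -4, c = 3/2, d = -5.
So P(u) = -6u³ - 4u² + (3/2)u - 5.
Check: P(6) = -1436. ✓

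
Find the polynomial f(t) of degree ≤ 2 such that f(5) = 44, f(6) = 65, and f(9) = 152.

Using the Lagrange interpolation formula with nodes 5, 6, 9:
  L_0(t) = (t - 6)(t - 9) / 4
  L_1(t) = (t - 5)(t - 9) / -3
  L_2(t) = (t - 5)(t - 6) / 12
Then f(t) = 44·L_0(t) + 65·L_1(t) + 152·L_2(t).
Expanding and collecting terms gives f(t) = 2t^2 - t - 1.
Check: f(9) = 152. ✓

f(t) = 2t^2 - t - 1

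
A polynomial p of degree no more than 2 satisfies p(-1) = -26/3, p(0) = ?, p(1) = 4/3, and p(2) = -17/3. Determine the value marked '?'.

On equispaced nodes a degree-2 polynomial has vanishing third forward difference, so
  - p(-1) + 3·p(0) - 3·p(1) + p(2) = 0.
Substituting the known values and solving for p(0):
  3·p(0) = 1
  p(0) = 1/3.

1/3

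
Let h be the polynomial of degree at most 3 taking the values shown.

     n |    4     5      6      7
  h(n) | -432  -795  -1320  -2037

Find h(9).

Write h(n) = an^3 + bn^2 + cn + d. Substituting each data point gives a linear system:
  64a + 16b + 4c + d = -432
  125a + 25b + 5c + d = -795
  216a + 36b + 6c + d = -1320
  343a + 49b + 7c + d = -2037
Solving the system yields a = -5, b = -6, c = -4, d = 0.
So h(n) = -5n^3 - 6n^2 - 4n.
Then h(9) = -4167.

-4167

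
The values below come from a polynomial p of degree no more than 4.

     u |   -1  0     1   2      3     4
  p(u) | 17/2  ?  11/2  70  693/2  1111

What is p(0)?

On equispaced nodes a degree-4 polynomial has vanishing fifth forward difference, so
  - p(-1) + 5·p(0) - 10·p(1) + 10·p(2) - 5·p(3) + p(4) = 0.
Substituting the known values and solving for p(0):
  5·p(0) = -15
  p(0) = -3.

-3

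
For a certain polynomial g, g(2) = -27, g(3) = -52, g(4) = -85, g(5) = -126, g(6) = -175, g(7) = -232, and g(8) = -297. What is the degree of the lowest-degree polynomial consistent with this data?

2

Forward differences of the values at x = 2, 3, 4, 5, 6, 7, 8:
  g  : -27  -52  -85  -126  -175  -232  -297
  Δ  : -25  -33  -41  -49  -57  -65
  Δ^2: -8  -8  -8  -8  -8
  Δ^3: 0  0  0  0
  Δ^4: 0  0  0
  Δ^5: 0  0
  Δ^6: 0
The second differences are constant (-8) and nonzero, while all higher differences vanish, so the minimal degree is 2.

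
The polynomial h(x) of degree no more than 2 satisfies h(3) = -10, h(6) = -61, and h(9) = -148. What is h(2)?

Write h(x) = ax^2 + bx + c. Substituting each data point gives a linear system:
  9a + 3b + c = -10
  36a + 6b + c = -61
  81a + 9b + c = -148
Solving the system yields a = -2, b = 1, c = 5.
So h(x) = -2x² + x + 5.
Then h(2) = -1.

-1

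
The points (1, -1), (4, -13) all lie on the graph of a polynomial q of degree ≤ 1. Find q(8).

-29

Write q(n) = an + b. Substituting each data point gives a linear system:
  a + b = -1
  4a + b = -13
Solving the system yields a = -4, b = 3.
So q(n) = -4n + 3.
Then q(8) = -29.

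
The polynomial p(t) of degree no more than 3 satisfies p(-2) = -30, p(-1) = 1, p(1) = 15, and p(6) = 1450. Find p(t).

Write p(t) = at^3 + bt^2 + ct + d. Substituting each data point gives a linear system:
  -8a + 4b - 2c + d = -30
  -a + b - c + d = 1
  a + b + c + d = 15
  216a + 36b + 6c + d = 1450
Solving the system yields a = 6, b = 4, c = 1, d = 4.
So p(t) = 6t³ + 4t² + t + 4.
Check: p(-1) = 1. ✓

p(t) = 6t^3 + 4t^2 + t + 4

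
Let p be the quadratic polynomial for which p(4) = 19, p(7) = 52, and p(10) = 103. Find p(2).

Write p(t) = at^2 + bt + c. Substituting each data point gives a linear system:
  16a + 4b + c = 19
  49a + 7b + c = 52
  100a + 10b + c = 103
Solving the system yields a = 1, b = 0, c = 3.
So p(t) = t^2 + 3.
Then p(2) = 7.

7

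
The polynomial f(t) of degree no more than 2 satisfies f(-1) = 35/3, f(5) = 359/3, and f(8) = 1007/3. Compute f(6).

539/3

Write f(t) = at^2 + bt + c. Substituting each data point gives a linear system:
  a - b + c = 35/3
  25a + 5b + c = 359/3
  64a + 8b + c = 1007/3
Solving the system yields a = 6, b = -6, c = -1/3.
So f(t) = 6t² - 6t - 1/3.
Then f(6) = 539/3.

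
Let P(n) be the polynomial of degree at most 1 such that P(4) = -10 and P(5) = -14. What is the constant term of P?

6

Write P(n) = an + b. Substituting each data point gives a linear system:
  4a + b = -10
  5a + b = -14
Solving the system yields a = -4, b = 6.
So P(n) = -4n + 6.
The constant term is 6.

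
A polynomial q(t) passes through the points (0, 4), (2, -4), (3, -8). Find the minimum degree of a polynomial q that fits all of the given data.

Divided differences on the nodes 0, 2, 3:
  order 0: 4  -4  -8
  order 1: -4  -4
  order 2: 0
The order-1 divided differences are all -4 (nonzero) and every higher order vanishes, so the data lies on a polynomial of degree exactly 1.

1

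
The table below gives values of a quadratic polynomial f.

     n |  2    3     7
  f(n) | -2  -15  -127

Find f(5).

-59

Using the Lagrange interpolation formula with nodes 2, 3, 7:
  L_0(n) = (n - 3)(n - 7) / 5
  L_1(n) = (n - 2)(n - 7) / -4
  L_2(n) = (n - 2)(n - 3) / 20
Then f(n) = -2·L_0(n) - 15·L_1(n) - 127·L_2(n).
Expanding and collecting terms gives f(n) = -3n^2 + 2n + 6.
Evaluating at n = 5: f(5) = -59.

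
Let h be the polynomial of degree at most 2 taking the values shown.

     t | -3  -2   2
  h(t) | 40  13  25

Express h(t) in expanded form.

h(t) = 6t^2 + 3t - 5

Using the Lagrange interpolation formula with nodes -3, -2, 2:
  L_0(t) = (t + 2)(t - 2) / 5
  L_1(t) = (t + 3)(t - 2) / -4
  L_2(t) = (t + 3)(t + 2) / 20
Then h(t) = 40·L_0(t) + 13·L_1(t) + 25·L_2(t).
Expanding and collecting terms gives h(t) = 6t^2 + 3t - 5.
Check: h(2) = 25. ✓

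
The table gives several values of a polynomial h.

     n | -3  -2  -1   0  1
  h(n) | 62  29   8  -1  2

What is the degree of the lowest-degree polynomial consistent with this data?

Forward differences of the values at n = -3, -2, -1, 0, 1:
  h  : 62  29  8  -1  2
  Δ  : -33  -21  -9  3
  Δ^2: 12  12  12
  Δ^3: 0  0
  Δ^4: 0
The second differences are constant (12) and nonzero, while all higher differences vanish, so the minimal degree is 2.

2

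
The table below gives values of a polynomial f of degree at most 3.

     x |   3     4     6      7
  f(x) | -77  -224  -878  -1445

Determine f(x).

f(x) = -5x^3 + 5x^2 + 3x + 4

Write f(x) = ax^3 + bx^2 + cx + d. Substituting each data point gives a linear system:
  27a + 9b + 3c + d = -77
  64a + 16b + 4c + d = -224
  216a + 36b + 6c + d = -878
  343a + 49b + 7c + d = -1445
Solving the system yields a = -5, b = 5, c = 3, d = 4.
So f(x) = -5x^3 + 5x^2 + 3x + 4.
Check: f(4) = -224. ✓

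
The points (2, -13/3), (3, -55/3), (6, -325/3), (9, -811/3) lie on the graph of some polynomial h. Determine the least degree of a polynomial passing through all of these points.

2

Divided differences on the nodes 2, 3, 6, 9:
  order 0: -13/3  -55/3  -325/3  -811/3
  order 1: -14  -30  -54
  order 2: -4  -4
  order 3: 0
The order-2 divided differences are all -4 (nonzero) and every higher order vanishes, so the data lies on a polynomial of degree exactly 2.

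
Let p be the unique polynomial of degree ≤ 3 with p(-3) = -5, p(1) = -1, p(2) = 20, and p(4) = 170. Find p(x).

p(x) = 2x^3 + 4x^2 - 5x - 2

Using the Lagrange interpolation formula with nodes -3, 1, 2, 4:
  L_0(x) = (x - 1)(x - 2)(x - 4) / -140
  L_1(x) = (x + 3)(x - 2)(x - 4) / 12
  L_2(x) = (x + 3)(x - 1)(x - 4) / -10
  L_3(x) = (x + 3)(x - 1)(x - 2) / 42
Then p(x) = -5·L_0(x) - 1·L_1(x) + 20·L_2(x) + 170·L_3(x).
Expanding and collecting terms gives p(x) = 2x³ + 4x² - 5x - 2.
Check: p(4) = 170. ✓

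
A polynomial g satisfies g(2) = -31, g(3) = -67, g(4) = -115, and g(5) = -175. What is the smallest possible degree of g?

Forward differences of the values at x = 2, 3, 4, 5:
  g  : -31  -67  -115  -175
  Δ  : -36  -48  -60
  Δ^2: -12  -12
  Δ^3: 0
The second differences are constant (-12) and nonzero, while all higher differences vanish, so the minimal degree is 2.

2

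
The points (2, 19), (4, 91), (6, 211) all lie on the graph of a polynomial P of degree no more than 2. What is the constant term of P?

Write P(t) = at^2 + bt + c. Substituting each data point gives a linear system:
  4a + 2b + c = 19
  16a + 4b + c = 91
  36a + 6b + c = 211
Solving the system yields a = 6, b = 0, c = -5.
So P(t) = 6t^2 - 5.
The constant term is -5.

-5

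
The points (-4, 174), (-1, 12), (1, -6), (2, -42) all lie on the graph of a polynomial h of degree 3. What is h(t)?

Write h(t) = at^3 + bt^2 + ct + d. Substituting each data point gives a linear system:
  -64a + 16b - 4c + d = 174
  -a + b - c + d = 12
  a + b + c + d = -6
  8a + 4b + 2c + d = -42
Solving the system yields a = -3, b = -3, c = -6, d = 6.
So h(t) = -3t³ - 3t² - 6t + 6.
Check: h(-1) = 12. ✓

h(t) = -3t^3 - 3t^2 - 6t + 6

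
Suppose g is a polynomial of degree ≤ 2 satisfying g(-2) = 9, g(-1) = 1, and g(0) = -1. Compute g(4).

51

Using the Lagrange interpolation formula with nodes -2, -1, 0:
  L_0(x) = (x + 1)x / 2
  L_1(x) = (x + 2)x / -1
  L_2(x) = (x + 2)(x + 1) / 2
Then g(x) = 9·L_0(x) + 1·L_1(x) - 1·L_2(x).
Expanding and collecting terms gives g(x) = 3x^2 + x - 1.
Evaluating at x = 4: g(4) = 51.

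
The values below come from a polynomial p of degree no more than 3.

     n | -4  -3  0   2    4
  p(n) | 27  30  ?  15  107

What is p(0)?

3

The 4 known points determine the degree-3 polynomial uniquely.
Write p(n) = an^3 + bn^2 + cn + d. Substituting each data point gives a linear system:
  -64a + 16b - 4c + d = 27
  -27a + 9b - 3c + d = 30
  8a + 4b + 2c + d = 15
  64a + 16b + 4c + d = 107
Solving the system yields a = 1, b = 4, c = -6, d = 3.
So p(n) = n³ + 4n² - 6n + 3.
Then p(0) = 3.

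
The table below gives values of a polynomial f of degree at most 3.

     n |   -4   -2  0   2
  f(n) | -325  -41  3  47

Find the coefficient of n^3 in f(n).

5

Write f(n) = an^3 + bn^2 + cn + d. Substituting each data point gives a linear system:
  -64a + 16b - 4c + d = -325
  -8a + 4b - 2c + d = -41
  d = 3
  8a + 4b + 2c + d = 47
Solving the system yields a = 5, b = 0, c = 2, d = 3.
So f(n) = 5n^3 + 2n + 3.
The leading coefficient is 5.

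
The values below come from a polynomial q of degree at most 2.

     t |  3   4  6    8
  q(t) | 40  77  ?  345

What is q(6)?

187

The 3 known points determine the degree-2 polynomial uniquely.
Write q(t) = at^2 + bt + c. Substituting each data point gives a linear system:
  9a + 3b + c = 40
  16a + 4b + c = 77
  64a + 8b + c = 345
Solving the system yields a = 6, b = -5, c = 1.
So q(t) = 6t^2 - 5t + 1.
Then q(6) = 187.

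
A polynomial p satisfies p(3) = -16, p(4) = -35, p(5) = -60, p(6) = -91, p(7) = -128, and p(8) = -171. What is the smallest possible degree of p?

2

Forward differences of the values at t = 3, 4, 5, 6, 7, 8:
  p  : -16  -35  -60  -91  -128  -171
  Δ  : -19  -25  -31  -37  -43
  Δ^2: -6  -6  -6  -6
  Δ^3: 0  0  0
  Δ^4: 0  0
  Δ^5: 0
The second differences are constant (-6) and nonzero, while all higher differences vanish, so the minimal degree is 2.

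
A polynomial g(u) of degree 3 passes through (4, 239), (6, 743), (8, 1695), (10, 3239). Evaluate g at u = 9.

2384

Write g(u) = au^3 + bu^2 + cu + d. Substituting each data point gives a linear system:
  64a + 16b + 4c + d = 239
  216a + 36b + 6c + d = 743
  512a + 64b + 8c + d = 1695
  1000a + 100b + 10c + d = 3239
Solving the system yields a = 3, b = 2, c = 4, d = -1.
So g(u) = 3u³ + 2u² + 4u - 1.
Then g(9) = 2384.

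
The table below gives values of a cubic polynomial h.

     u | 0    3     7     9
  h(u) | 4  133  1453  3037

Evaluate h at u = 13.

Write h(u) = au^3 + bu^2 + cu + d. Substituting each data point gives a linear system:
  d = 4
  27a + 9b + 3c + d = 133
  343a + 49b + 7c + d = 1453
  729a + 81b + 9c + d = 3037
Solving the system yields a = 4, b = 1, c = 4, d = 4.
So h(u) = 4u^3 + u^2 + 4u + 4.
Then h(13) = 9013.

9013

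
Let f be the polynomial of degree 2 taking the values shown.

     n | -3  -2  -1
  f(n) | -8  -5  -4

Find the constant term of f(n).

Write f(n) = an^2 + bn + c. Substituting each data point gives a linear system:
  9a - 3b + c = -8
  4a - 2b + c = -5
  a - b + c = -4
Solving the system yields a = -1, b = -2, c = -5.
So f(n) = -n^2 - 2n - 5.
The constant term is -5.

-5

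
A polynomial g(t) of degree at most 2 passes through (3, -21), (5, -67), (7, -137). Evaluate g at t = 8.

Using the Lagrange interpolation formula with nodes 3, 5, 7:
  L_0(t) = (t - 5)(t - 7) / 8
  L_1(t) = (t - 3)(t - 7) / -4
  L_2(t) = (t - 3)(t - 5) / 8
Then g(t) = -21·L_0(t) - 67·L_1(t) - 137·L_2(t).
Expanding and collecting terms gives g(t) = -3t² + t + 3.
Evaluating at t = 8: g(8) = -181.

-181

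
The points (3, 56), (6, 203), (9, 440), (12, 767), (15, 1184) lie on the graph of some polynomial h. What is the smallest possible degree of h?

2

Forward differences of the values at x = 3, 6, 9, 12, 15:
  h  : 56  203  440  767  1184
  Δ  : 147  237  327  417
  Δ^2: 90  90  90
  Δ^3: 0  0
  Δ^4: 0
The second differences are constant (90) and nonzero, while all higher differences vanish, so the minimal degree is 2.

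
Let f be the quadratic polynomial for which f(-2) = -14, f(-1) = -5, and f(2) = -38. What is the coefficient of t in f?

Write f(t) = at^2 + bt + c. Substituting each data point gives a linear system:
  4a - 2b + c = -14
  a - b + c = -5
  4a + 2b + c = -38
Solving the system yields a = -5, b = -6, c = -6.
So f(t) = -5t^2 - 6t - 6.
The coefficient of t is -6.

-6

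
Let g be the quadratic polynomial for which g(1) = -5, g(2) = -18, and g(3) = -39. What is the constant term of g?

0

Write g(s) = as^2 + bs + c. Substituting each data point gives a linear system:
  a + b + c = -5
  4a + 2b + c = -18
  9a + 3b + c = -39
Solving the system yields a = -4, b = -1, c = 0.
So g(s) = -4s^2 - s.
The constant term is 0.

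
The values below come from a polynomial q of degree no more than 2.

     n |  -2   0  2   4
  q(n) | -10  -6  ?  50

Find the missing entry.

14

The 3 known points determine the degree-2 polynomial uniquely.
Write q(n) = an^2 + bn + c. Substituting each data point gives a linear system:
  4a - 2b + c = -10
  c = -6
  16a + 4b + c = 50
Solving the system yields a = 2, b = 6, c = -6.
So q(n) = 2n^2 + 6n - 6.
Then q(2) = 14.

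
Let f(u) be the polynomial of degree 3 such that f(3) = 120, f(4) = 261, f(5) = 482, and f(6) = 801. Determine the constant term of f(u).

-3

Write f(u) = au^3 + bu^2 + cu + d. Substituting each data point gives a linear system:
  27a + 9b + 3c + d = 120
  64a + 16b + 4c + d = 261
  125a + 25b + 5c + d = 482
  216a + 36b + 6c + d = 801
Solving the system yields a = 3, b = 4, c = 2, d = -3.
So f(u) = 3u³ + 4u² + 2u - 3.
The constant term is -3.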